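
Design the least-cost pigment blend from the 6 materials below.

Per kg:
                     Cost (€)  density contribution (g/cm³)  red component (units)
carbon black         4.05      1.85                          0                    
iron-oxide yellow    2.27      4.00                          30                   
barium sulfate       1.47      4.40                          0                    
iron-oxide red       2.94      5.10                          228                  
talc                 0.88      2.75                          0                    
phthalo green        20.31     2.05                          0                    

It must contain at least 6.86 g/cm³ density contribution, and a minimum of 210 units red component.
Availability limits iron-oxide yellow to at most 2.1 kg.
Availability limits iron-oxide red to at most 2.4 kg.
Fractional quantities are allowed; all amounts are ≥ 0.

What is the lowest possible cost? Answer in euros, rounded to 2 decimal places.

€3.40

Let x1 = kg of carbon black, x2 = kg of iron-oxide yellow, x3 = kg of barium sulfate, x4 = kg of iron-oxide red, x5 = kg of talc, x6 = kg of phthalo green.
min 4.05x1 + 2.27x2 + 1.47x3 + 2.94x4 + 0.88x5 + 20.31x6 with:
  1.85x1 + 4x2 + 4.4x3 + 5.1x4 + 2.75x5 + 2.05x6 ≥ 6.86   (density contribution)
  30x2 + 228x4 ≥ 210   (red component)
  x2 ≤ 2.1
  x4 ≤ 2.4
  x1, x2, x3, x4, x5, x6 ≥ 0.
The minimum-cost mix takes nothing from carbon black, iron-oxide yellow, barium sulfate, phthalo green — only iron-oxide red, talc. There the density contribution and red component constraints are tight.
Optimal quantities: iron-oxide red = 0.9211 kg, talc = 0.7864 kg.
Hence cost = 2.94·0.9211 + 0.88·0.7864 = €3.4001.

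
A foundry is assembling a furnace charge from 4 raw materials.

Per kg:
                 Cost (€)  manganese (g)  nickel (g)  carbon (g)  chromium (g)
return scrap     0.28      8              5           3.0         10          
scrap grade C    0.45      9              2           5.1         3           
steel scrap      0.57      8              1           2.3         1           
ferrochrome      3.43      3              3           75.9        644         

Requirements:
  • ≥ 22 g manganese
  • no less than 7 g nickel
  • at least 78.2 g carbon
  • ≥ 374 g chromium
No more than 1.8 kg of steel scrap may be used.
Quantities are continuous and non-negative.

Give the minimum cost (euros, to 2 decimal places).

€3.88

Treat it as an LP. Let x1 = kg of return scrap, x2 = kg of scrap grade C, x3 = kg of steel scrap, x4 = kg of ferrochrome.
Minimize 0.28x1 + 0.45x2 + 0.57x3 + 3.43x4 with:
  8x1 + 9x2 + 8x3 + 3x4 ≥ 22   (manganese)
  5x1 + 2x2 + 1x3 + 3x4 ≥ 7   (nickel)
  3x1 + 5.1x2 + 2.3x3 + 75.9x4 ≥ 78.2   (carbon)
  10x1 + 3x2 + 1x3 + 644x4 ≥ 374   (chromium)
  x3 ≤ 1.8
  x1, x2, x3, x4 ≥ 0.
The cheapest feasible vertex uses only return scrap, ferrochrome; scrap grade C, steel scrap are not used. Binding constraints: manganese and carbon.
Solving gives x1 = 2.399, x4 = 0.9355.
Hence cost = 0.28·2.399 + 3.43·0.9355 = €3.8805.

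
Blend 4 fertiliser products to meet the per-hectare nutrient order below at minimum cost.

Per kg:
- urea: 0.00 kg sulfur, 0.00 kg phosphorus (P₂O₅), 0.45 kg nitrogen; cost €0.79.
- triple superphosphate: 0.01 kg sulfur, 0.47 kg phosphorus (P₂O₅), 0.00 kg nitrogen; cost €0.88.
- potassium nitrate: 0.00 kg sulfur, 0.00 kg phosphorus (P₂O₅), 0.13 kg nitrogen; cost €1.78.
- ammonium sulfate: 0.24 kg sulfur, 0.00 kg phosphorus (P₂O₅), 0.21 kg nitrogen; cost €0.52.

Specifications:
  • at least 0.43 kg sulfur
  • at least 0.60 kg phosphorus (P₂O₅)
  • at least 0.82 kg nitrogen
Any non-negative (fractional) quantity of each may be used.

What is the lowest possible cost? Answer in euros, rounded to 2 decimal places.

Let x1 = kg of urea, x2 = kg of triple superphosphate, x3 = kg of potassium nitrate, x4 = kg of ammonium sulfate.
Minimise 0.79x1 + 0.88x2 + 1.78x3 + 0.52x4 with:
  0.01x2 + 0.24x4 ≥ 0.43   (sulfur)
  0.47x2 ≥ 0.6   (phosphorus (P₂O₅))
  0.45x1 + 0.13x3 + 0.21x4 ≥ 0.82   (nitrogen)
  x1, x2, x3, x4 ≥ 0.
The minimum-cost mix takes nothing from potassium nitrate — only urea, triple superphosphate, ammonium sulfate. There the sulfur, phosphorus (P₂O₅), nitrogen constraints are tight.
That vertex is x1 = 1.011, x2 = 1.277, x4 = 1.738.
Total cost: 0.79·1.011 + 0.88·1.277 + 0.52·1.738 = 2.8262.

€2.83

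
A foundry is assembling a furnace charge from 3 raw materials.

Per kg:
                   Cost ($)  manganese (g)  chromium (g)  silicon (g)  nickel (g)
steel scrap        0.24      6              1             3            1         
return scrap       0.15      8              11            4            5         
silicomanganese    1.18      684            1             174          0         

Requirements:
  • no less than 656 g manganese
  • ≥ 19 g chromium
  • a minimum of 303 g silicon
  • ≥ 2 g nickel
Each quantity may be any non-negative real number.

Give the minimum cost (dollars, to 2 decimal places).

$2.25

Let x1 = kg of steel scrap, x2 = kg of return scrap, x3 = kg of silicomanganese.
Minimise 0.24x1 + 0.15x2 + 1.18x3 subject to:
  6x1 + 8x2 + 684x3 ≥ 656   (manganese)
  1x1 + 11x2 + 1x3 ≥ 19   (chromium)
  3x1 + 4x2 + 174x3 ≥ 303   (silicon)
  1x1 + 5x2 ≥ 2   (nickel)
  x1, x2, x3 ≥ 0.
The cheapest feasible vertex uses only return scrap, silicomanganese; steel scrap is not used. Binding constraints: chromium and silicon.
So return scrap = 1.572 kg, silicomanganese = 1.705 kg.
Hence cost = 0.15·1.572 + 1.18·1.705 = $2.2477.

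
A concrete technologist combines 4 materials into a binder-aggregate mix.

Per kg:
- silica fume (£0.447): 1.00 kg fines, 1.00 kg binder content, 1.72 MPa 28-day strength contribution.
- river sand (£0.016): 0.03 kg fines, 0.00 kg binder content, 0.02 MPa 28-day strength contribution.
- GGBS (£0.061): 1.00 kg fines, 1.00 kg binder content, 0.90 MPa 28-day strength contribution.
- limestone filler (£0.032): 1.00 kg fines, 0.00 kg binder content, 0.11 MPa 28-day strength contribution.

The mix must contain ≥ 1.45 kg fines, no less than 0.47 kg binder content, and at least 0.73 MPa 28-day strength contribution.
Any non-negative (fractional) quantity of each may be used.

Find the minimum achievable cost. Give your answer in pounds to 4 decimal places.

£0.0673

Let x1 = kg of silica fume, x2 = kg of river sand, x3 = kg of GGBS, x4 = kg of limestone filler.
min 0.447x1 + 0.016x2 + 0.061x3 + 0.032x4 s.t.:
  1x1 + 0.03x2 + 1x3 + 1x4 ≥ 1.45   (fines)
  1x1 + 1x3 ≥ 0.47   (binder content)
  1.72x1 + 0.02x2 + 0.9x3 + 0.11x4 ≥ 0.73   (28-day strength contribution)
  x1, x2, x3, x4 ≥ 0.
At the optimum only GGBS, limestone filler are positive (silica fume, river sand = 0). The fines and 28-day strength contribution requirements are met with equality.
That vertex is x3 = 0.7222, x4 = 0.7278.
Total cost: 0.061·0.7222 + 0.032·0.7278 = 0.067344.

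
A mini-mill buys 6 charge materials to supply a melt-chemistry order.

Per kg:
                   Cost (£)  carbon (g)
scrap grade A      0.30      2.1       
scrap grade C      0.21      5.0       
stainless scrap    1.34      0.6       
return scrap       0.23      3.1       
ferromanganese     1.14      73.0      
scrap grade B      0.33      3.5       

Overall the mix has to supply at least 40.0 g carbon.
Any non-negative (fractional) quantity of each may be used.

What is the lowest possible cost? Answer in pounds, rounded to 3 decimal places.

Let x1 = kg of scrap grade A, x2 = kg of scrap grade C, x3 = kg of stainless scrap, x4 = kg of return scrap, x5 = kg of ferromanganese, x6 = kg of scrap grade B.
min 0.3x1 + 0.21x2 + 1.34x3 + 0.23x4 + 1.14x5 + 0.33x6 with:
  2.1x1 + 5x2 + 0.6x3 + 3.1x4 + 73x5 + 3.5x6 ≥ 40   (carbon)
  x1, x2, x3, x4, x5, x6 ≥ 0.
At the optimum only ferromanganese is positive (scrap grade A, scrap grade C, stainless scrap, return scrap, scrap grade B = 0). The carbon requirement is met with equality.
Optimal quantities: ferromanganese = 0.5479 kg.
Cost = 1.14·0.5479 = 0.62461.

£0.625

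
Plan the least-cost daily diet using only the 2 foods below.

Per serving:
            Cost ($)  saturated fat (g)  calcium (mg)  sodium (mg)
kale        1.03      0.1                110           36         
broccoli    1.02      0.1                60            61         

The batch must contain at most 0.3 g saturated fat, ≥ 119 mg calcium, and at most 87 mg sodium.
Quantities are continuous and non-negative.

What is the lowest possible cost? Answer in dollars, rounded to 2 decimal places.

Treat it as an LP. Let x1 = servings of kale, x2 = servings of broccoli.
Minimise 1.03x1 + 1.02x2 s.t.:
  0.1x1 + 0.1x2 ≤ 0.3   (saturated fat)
  110x1 + 60x2 ≥ 119   (calcium)
  36x1 + 61x2 ≤ 87   (sodium)
  x1, x2 ≥ 0.
At the optimum only kale is positive (broccoli = 0). The calcium requirement is met with equality.
Optimal quantities: kale = 1.082 servings.
Objective = 1.03·1.082 = 1.1145.

$1.11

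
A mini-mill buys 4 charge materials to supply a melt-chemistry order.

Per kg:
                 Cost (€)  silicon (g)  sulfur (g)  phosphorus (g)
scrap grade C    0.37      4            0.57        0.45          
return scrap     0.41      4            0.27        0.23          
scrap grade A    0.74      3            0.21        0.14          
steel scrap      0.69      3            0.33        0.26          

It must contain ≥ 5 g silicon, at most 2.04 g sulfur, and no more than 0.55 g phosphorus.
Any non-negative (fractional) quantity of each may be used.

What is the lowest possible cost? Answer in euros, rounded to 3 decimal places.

€0.465

Treat it as an LP. Let x1 = kg of scrap grade C, x2 = kg of return scrap, x3 = kg of scrap grade A, x4 = kg of steel scrap.
Minimize 0.37x1 + 0.41x2 + 0.74x3 + 0.69x4 with:
  4x1 + 4x2 + 3x3 + 3x4 ≥ 5   (silicon)
  0.57x1 + 0.27x2 + 0.21x3 + 0.33x4 ≤ 2.04   (sulfur)
  0.45x1 + 0.23x2 + 0.14x3 + 0.26x4 ≤ 0.55   (phosphorus)
  x1, x2, x3, x4 ≥ 0.
The cheapest feasible vertex uses only scrap grade C, return scrap; scrap grade A, steel scrap are not used. The silicon and phosphorus requirements are met with equality.
That vertex is x1 = 1.193, x2 = 0.05682.
Hence cost = 0.37·1.193 + 0.41·0.05682 = €0.46471.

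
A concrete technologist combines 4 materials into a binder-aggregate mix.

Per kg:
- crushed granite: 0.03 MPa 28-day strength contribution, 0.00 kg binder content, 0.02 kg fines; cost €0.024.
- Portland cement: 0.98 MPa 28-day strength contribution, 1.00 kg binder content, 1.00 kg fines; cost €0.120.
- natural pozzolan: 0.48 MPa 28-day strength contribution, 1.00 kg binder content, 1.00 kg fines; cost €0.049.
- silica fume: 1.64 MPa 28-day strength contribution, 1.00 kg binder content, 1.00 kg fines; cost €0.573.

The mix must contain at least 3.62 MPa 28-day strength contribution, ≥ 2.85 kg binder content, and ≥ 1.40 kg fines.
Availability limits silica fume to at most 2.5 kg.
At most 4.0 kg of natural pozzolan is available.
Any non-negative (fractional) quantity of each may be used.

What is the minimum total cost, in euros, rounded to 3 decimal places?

Set it up as a linear program. Let x1 = kg of crushed granite, x2 = kg of Portland cement, x3 = kg of natural pozzolan, x4 = kg of silica fume.
Minimise 0.024x1 + 0.12x2 + 0.049x3 + 0.573x4 subject to:
  0.03x1 + 0.98x2 + 0.48x3 + 1.64x4 ≥ 3.62   (28-day strength contribution)
  1x2 + 1x3 + 1x4 ≥ 2.85   (binder content)
  0.02x1 + 1x2 + 1x3 + 1x4 ≥ 1.4   (fines)
  x4 ≤ 2.5
  x3 ≤ 4
  x1, x2, x3, x4 ≥ 0.
The optimal basis is {Portland cement, natural pozzolan}; crushed granite, silica fume drop out. Binding constraints: 28-day strength contribution and the natural pozzolan cap.
Optimal quantities: Portland cement = 1.735 kg, natural pozzolan = 4 kg.
Hence cost = 0.12·1.735 + 0.049·4 = €0.40420.

€0.404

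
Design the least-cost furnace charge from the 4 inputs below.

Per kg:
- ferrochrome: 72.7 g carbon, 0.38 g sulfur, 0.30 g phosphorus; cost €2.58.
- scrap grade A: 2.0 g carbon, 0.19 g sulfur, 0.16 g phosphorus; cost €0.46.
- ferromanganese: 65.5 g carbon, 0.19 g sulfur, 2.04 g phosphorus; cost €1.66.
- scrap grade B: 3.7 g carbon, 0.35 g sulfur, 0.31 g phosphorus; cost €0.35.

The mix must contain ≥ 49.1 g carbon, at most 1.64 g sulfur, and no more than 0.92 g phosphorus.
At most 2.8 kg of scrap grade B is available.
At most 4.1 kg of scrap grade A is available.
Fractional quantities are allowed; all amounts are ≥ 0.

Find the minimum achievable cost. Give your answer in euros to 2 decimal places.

€1.47

Set it up as a linear program. Let x1 = kg of ferrochrome, x2 = kg of scrap grade A, x3 = kg of ferromanganese, x4 = kg of scrap grade B.
min 2.58x1 + 0.46x2 + 1.66x3 + 0.35x4 with:
  72.7x1 + 2x2 + 65.5x3 + 3.7x4 ≥ 49.1   (carbon)
  0.38x1 + 0.19x2 + 0.19x3 + 0.35x4 ≤ 1.64   (sulfur)
  0.3x1 + 0.16x2 + 2.04x3 + 0.31x4 ≤ 0.92   (phosphorus)
  x4 ≤ 2.8
  x2 ≤ 4.1
  x1, x2, x3, x4 ≥ 0.
The cheapest feasible vertex uses only ferrochrome, ferromanganese; scrap grade A, scrap grade B are not used. Binding constraints: carbon and phosphorus.
Optimal quantities: ferrochrome = 0.3102 kg, ferromanganese = 0.4054 kg.
Cost = 2.58·0.3102 + 1.66·0.4054 = 1.4733.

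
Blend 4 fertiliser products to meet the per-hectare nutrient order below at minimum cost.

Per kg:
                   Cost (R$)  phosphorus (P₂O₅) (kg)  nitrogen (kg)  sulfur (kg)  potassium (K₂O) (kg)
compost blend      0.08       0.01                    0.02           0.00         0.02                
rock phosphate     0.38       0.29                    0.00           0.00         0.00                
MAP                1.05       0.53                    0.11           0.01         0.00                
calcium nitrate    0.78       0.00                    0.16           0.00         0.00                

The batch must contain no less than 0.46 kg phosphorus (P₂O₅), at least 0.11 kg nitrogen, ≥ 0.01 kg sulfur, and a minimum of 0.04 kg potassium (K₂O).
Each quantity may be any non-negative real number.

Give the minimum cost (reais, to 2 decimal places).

R$1.21

This is a linear program. Let x1 = kg of compost blend, x2 = kg of rock phosphate, x3 = kg of MAP, x4 = kg of calcium nitrate.
Minimize 0.08x1 + 0.38x2 + 1.05x3 + 0.78x4 subject to:
  0.01x1 + 0.29x2 + 0.53x3 ≥ 0.46   (phosphorus (P₂O₅))
  0.02x1 + 0.11x3 + 0.16x4 ≥ 0.11   (nitrogen)
  0.01x3 ≥ 0.01   (sulfur)
  0.02x1 ≥ 0.04   (potassium (K₂O))
  x1, x2, x3, x4 ≥ 0.
The optimal basis is {compost blend, MAP}; rock phosphate, calcium nitrate drop out. There the sulfur and potassium (K₂O) constraints are tight.
So compost blend = 2 kg, MAP = 1 kg.
Hence cost = 0.08·2 + 1.05·1 = R$1.2100.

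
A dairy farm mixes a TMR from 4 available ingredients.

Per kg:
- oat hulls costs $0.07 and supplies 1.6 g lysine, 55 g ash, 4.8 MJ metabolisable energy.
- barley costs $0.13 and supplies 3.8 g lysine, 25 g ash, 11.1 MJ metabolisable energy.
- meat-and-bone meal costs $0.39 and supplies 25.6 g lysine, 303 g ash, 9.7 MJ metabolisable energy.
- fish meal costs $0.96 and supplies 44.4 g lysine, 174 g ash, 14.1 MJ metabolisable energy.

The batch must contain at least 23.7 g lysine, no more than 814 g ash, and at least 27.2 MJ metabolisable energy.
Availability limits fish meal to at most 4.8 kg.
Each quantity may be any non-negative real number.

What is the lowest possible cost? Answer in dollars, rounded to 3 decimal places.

Treat it as an LP. Let x1 = kg of oat hulls, x2 = kg of barley, x3 = kg of meat-and-bone meal, x4 = kg of fish meal.
min 0.07x1 + 0.13x2 + 0.39x3 + 0.96x4 with:
  1.6x1 + 3.8x2 + 25.6x3 + 44.4x4 ≥ 23.7   (lysine)
  55x1 + 25x2 + 303x3 + 174x4 ≤ 814   (ash)
  4.8x1 + 11.1x2 + 9.7x3 + 14.1x4 ≥ 27.2   (metabolisable energy)
  x4 ≤ 4.8
  x1, x2, x3, x4 ≥ 0.
At the optimum only barley, meat-and-bone meal are positive (oat hulls, fish meal = 0). The lysine and metabolisable energy requirements are met with equality.
Solving gives x2 = 1.886, x3 = 0.6458.
Hence cost = 0.13·1.886 + 0.39·0.6458 = $0.49704.

$0.497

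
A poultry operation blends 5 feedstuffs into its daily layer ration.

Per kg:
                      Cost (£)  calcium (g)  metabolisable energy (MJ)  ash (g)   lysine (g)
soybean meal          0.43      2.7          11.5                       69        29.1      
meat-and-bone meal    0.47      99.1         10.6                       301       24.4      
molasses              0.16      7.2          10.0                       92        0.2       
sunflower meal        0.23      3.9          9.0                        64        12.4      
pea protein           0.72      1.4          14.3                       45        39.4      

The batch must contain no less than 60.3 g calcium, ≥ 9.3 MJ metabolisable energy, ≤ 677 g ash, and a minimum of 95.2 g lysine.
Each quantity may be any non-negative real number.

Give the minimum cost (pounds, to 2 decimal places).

Let x1 = kg of soybean meal, x2 = kg of meat-and-bone meal, x3 = kg of molasses, x4 = kg of sunflower meal, x5 = kg of pea protein.
Minimise 0.43x1 + 0.47x2 + 0.16x3 + 0.23x4 + 0.72x5 subject to:
  2.7x1 + 99.1x2 + 7.2x3 + 3.9x4 + 1.4x5 ≥ 60.3   (calcium)
  11.5x1 + 10.6x2 + 10x3 + 9x4 + 14.3x5 ≥ 9.3   (metabolisable energy)
  69x1 + 301x2 + 92x3 + 64x4 + 45x5 ≤ 677   (ash)
  29.1x1 + 24.4x2 + 0.2x3 + 12.4x4 + 39.4x5 ≥ 95.2   (lysine)
  x1, x2, x3, x4, x5 ≥ 0.
The cheapest feasible vertex uses only soybean meal, meat-and-bone meal; molasses, sunflower meal, pea protein are not used. The calcium and lysine requirements are met with equality.
That vertex is x1 = 2.826, x2 = 0.5315.
Cost = 0.43·2.826 + 0.47·0.5315 = 1.46499.

£1.46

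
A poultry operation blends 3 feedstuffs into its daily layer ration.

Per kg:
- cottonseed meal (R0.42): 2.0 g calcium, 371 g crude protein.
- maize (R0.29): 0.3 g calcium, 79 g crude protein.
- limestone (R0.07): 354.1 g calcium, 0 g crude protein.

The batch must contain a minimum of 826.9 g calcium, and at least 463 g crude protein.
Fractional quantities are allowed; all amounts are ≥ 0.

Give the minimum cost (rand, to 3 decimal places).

Let x1 = kg of cottonseed meal, x2 = kg of maize, x3 = kg of limestone.
min 0.42x1 + 0.29x2 + 0.07x3 s.t.:
  2x1 + 0.3x2 + 354.1x3 ≥ 826.9   (calcium)
  371x1 + 79x2 ≥ 463   (crude protein)
  x1, x2, x3 ≥ 0.
The cheapest feasible vertex uses only cottonseed meal, limestone; maize is not used. Binding constraints: calcium and crude protein.
Solving gives x1 = 1.248, x3 = 2.328.
Cost = 0.42·1.248 + 0.07·2.328 = 0.68712.

R0.687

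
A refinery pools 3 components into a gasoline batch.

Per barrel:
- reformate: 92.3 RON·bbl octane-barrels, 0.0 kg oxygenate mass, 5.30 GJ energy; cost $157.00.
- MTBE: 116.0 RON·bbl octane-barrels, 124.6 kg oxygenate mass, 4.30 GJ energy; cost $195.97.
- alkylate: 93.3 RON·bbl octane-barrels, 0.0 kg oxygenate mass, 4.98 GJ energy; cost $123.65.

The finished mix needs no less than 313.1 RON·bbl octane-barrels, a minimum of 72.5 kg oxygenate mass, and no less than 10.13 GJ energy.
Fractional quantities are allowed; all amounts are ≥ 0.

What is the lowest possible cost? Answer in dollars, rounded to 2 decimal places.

Treat it as an LP. Let x1 = barrels of reformate, x2 = barrels of MTBE, x3 = barrels of alkylate.
Minimize 157x1 + 195.97x2 + 123.65x3 subject to:
  92.3x1 + 116x2 + 93.3x3 ≥ 313.1   (octane-barrels)
  124.6x2 ≥ 72.5   (oxygenate mass)
  5.3x1 + 4.3x2 + 4.98x3 ≥ 10.13   (energy)
  x1, x2, x3 ≥ 0.
At the optimum only MTBE, alkylate are positive (reformate = 0). The octane-barrels and oxygenate mass requirements are met with equality.
Solving gives x2 = 0.581862, x3 = 2.632412.
Cost = 195.97·0.581862 + 123.65·2.632412 = 439.5252.

$439.53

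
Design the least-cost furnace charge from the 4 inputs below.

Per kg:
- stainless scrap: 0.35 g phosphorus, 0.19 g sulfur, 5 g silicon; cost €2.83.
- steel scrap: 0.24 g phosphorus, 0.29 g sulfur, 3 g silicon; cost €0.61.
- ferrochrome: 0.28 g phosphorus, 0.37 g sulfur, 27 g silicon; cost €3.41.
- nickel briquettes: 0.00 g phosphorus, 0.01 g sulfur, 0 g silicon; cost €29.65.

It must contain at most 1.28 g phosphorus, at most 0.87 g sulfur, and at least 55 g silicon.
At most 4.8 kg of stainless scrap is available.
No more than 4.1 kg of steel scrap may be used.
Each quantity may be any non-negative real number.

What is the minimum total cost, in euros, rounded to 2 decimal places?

Treat it as an LP. Let x1 = kg of stainless scrap, x2 = kg of steel scrap, x3 = kg of ferrochrome, x4 = kg of nickel briquettes.
Minimize 2.83x1 + 0.61x2 + 3.41x3 + 29.65x4 s.t.:
  0.35x1 + 0.24x2 + 0.28x3 ≤ 1.28   (phosphorus)
  0.19x1 + 0.29x2 + 0.37x3 + 0.01x4 ≤ 0.87   (sulfur)
  5x1 + 3x2 + 27x3 ≥ 55   (silicon)
  x1 ≤ 4.8
  x2 ≤ 4.1
  x1, x2, x3, x4 ≥ 0.
At the optimum only ferrochrome is positive (stainless scrap, steel scrap, nickel briquettes = 0). There the silicon constraint is tight.
So ferrochrome = 2.037 kg.
Hence cost = 3.41·2.037 = €6.9462.

€6.95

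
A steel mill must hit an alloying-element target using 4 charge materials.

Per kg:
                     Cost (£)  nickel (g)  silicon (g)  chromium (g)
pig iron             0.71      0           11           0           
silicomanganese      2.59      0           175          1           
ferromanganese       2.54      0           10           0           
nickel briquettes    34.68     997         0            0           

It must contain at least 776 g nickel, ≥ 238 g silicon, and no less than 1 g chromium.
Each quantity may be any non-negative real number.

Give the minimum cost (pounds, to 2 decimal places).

£30.52

This is a linear program. Let x1 = kg of pig iron, x2 = kg of silicomanganese, x3 = kg of ferromanganese, x4 = kg of nickel briquettes.
Minimise 0.71x1 + 2.59x2 + 2.54x3 + 34.68x4 subject to:
  997x4 ≥ 776   (nickel)
  11x1 + 175x2 + 10x3 ≥ 238   (silicon)
  1x2 ≥ 1   (chromium)
  x1, x2, x3, x4 ≥ 0.
The minimum-cost mix takes nothing from pig iron, ferromanganese — only silicomanganese, nickel briquettes. Binding constraints: nickel and silicon.
So silicomanganese = 1.36 kg, nickel briquettes = 0.77834 kg.
Cost = 2.59·1.36 + 34.68·0.77834 = 30.5152.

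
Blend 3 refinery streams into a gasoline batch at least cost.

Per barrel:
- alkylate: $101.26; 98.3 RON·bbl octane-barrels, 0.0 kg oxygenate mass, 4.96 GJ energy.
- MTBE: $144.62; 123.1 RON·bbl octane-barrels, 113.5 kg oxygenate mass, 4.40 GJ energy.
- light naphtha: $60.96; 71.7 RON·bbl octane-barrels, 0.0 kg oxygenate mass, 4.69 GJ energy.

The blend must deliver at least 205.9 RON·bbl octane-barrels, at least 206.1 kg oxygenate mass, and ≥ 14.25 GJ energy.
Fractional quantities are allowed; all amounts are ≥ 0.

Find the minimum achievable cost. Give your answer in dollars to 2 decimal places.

Set it up as a linear program. Let x1 = barrels of alkylate, x2 = barrels of MTBE, x3 = barrels of light naphtha.
Minimise 101.26x1 + 144.62x2 + 60.96x3 subject to:
  98.3x1 + 123.1x2 + 71.7x3 ≥ 205.9   (octane-barrels)
  113.5x2 ≥ 206.1   (oxygenate mass)
  4.96x1 + 4.4x2 + 4.69x3 ≥ 14.25   (energy)
  x1, x2, x3 ≥ 0.
The cheapest feasible vertex uses only MTBE, light naphtha; alkylate is not used. Binding constraints: oxygenate mass and energy.
Solving gives x2 = 1.8159, x3 = 1.3348.
Total cost: 144.62·1.8159 + 60.96·1.3348 = 343.9849.

$343.98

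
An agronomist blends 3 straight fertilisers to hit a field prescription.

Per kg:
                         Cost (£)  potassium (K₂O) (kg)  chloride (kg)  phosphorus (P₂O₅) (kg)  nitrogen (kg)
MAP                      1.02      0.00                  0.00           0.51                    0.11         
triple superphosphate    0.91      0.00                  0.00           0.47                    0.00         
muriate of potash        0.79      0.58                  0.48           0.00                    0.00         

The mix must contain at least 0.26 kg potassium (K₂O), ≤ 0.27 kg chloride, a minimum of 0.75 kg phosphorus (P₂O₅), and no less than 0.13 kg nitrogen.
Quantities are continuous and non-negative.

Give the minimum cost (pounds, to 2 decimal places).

£1.84

Let x1 = kg of MAP, x2 = kg of triple superphosphate, x3 = kg of muriate of potash.
min 1.02x1 + 0.91x2 + 0.79x3 s.t.:
  0.58x3 ≥ 0.26   (potassium (K₂O))
  0.48x3 ≤ 0.27   (chloride)
  0.51x1 + 0.47x2 ≥ 0.75   (phosphorus (P₂O₅))
  0.11x1 ≥ 0.13   (nitrogen)
  x1, x2, x3 ≥ 0.
All 3 inputs are positive at the optimum. There the potassium (K₂O), phosphorus (P₂O₅), nitrogen constraints are tight.
Solving gives x1 = 1.182, x2 = 0.3133, x3 = 0.4483.
Cost = 1.02·1.182 + 0.91·0.3133 + 0.79·0.4483 = 1.8449.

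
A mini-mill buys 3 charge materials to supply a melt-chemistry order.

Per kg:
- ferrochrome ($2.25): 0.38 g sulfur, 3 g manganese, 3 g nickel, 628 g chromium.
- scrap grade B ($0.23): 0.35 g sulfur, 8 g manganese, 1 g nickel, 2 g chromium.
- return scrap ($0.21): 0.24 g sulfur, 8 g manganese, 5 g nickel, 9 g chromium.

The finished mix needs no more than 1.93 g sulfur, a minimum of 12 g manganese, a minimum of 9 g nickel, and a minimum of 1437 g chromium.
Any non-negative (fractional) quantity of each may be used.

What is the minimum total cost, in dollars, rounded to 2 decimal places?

$5.26

Let x1 = kg of ferrochrome, x2 = kg of scrap grade B, x3 = kg of return scrap.
Minimise 2.25x1 + 0.23x2 + 0.21x3 subject to:
  0.38x1 + 0.35x2 + 0.24x3 ≤ 1.93   (sulfur)
  3x1 + 8x2 + 8x3 ≥ 12   (manganese)
  3x1 + 1x2 + 5x3 ≥ 9   (nickel)
  628x1 + 2x2 + 9x3 ≥ 1437   (chromium)
  x1, x2, x3 ≥ 0.
The minimum-cost mix takes nothing from scrap grade B — only ferrochrome, return scrap. Binding constraints: manganese and chromium.
Optimal quantities: ferrochrome = 2.279 kg, return scrap = 0.6454 kg.
Total cost: 2.25·2.279 + 0.21·0.6454 = 5.2633.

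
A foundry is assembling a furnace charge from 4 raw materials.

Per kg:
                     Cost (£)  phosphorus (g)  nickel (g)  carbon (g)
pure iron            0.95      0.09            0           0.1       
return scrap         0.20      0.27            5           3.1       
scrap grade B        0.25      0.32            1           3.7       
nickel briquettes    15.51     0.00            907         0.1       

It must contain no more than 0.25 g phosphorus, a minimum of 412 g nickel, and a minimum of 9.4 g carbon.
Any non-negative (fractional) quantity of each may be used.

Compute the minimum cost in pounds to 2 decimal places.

£1009.80

Set it up as a linear program. Let x1 = kg of pure iron, x2 = kg of return scrap, x3 = kg of scrap grade B, x4 = kg of nickel briquettes.
Minimize 0.95x1 + 0.2x2 + 0.25x3 + 15.51x4 subject to:
  0.09x1 + 0.27x2 + 0.32x3 ≤ 0.25   (phosphorus)
  5x2 + 1x3 + 907x4 ≥ 412   (nickel)
  0.1x1 + 3.1x2 + 3.7x3 + 0.1x4 ≥ 9.4   (carbon)
  x1, x2, x3, x4 ≥ 0.
The minimum-cost mix takes nothing from pure iron, return scrap — only scrap grade B, nickel briquettes. Binding constraints: phosphorus and carbon.
Solving gives x3 = 0.78125, x4 = 65.094.
Objective = 0.25·0.78125 + 15.51·65.094 = 1009.8033.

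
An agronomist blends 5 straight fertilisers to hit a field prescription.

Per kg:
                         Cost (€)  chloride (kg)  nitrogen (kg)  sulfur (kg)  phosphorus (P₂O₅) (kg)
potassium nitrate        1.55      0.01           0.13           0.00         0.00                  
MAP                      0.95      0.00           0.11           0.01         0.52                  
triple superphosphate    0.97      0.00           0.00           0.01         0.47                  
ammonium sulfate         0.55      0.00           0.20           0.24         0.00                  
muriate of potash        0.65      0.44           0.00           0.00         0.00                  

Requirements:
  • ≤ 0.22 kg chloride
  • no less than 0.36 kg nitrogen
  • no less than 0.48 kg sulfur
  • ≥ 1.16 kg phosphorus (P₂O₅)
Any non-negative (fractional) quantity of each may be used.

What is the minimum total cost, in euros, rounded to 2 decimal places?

€3.17

Set it up as a linear program. Let x1 = kg of potassium nitrate, x2 = kg of MAP, x3 = kg of triple superphosphate, x4 = kg of ammonium sulfate, x5 = kg of muriate of potash.
Minimize 1.55x1 + 0.95x2 + 0.97x3 + 0.55x4 + 0.65x5 subject to:
  0.01x1 + 0.44x5 ≤ 0.22   (chloride)
  0.13x1 + 0.11x2 + 0.2x4 ≥ 0.36   (nitrogen)
  0.01x2 + 0.01x3 + 0.24x4 ≥ 0.48   (sulfur)
  0.52x2 + 0.47x3 ≥ 1.16   (phosphorus (P₂O₅))
  x1, x2, x3, x4, x5 ≥ 0.
At the optimum only MAP, ammonium sulfate are positive (potassium nitrate, triple superphosphate, muriate of potash = 0). The sulfur and phosphorus (P₂O₅) requirements are met with equality.
That vertex is x2 = 2.231, x4 = 1.907.
Total cost: 0.95·2.231 + 0.55·1.907 = 3.1683.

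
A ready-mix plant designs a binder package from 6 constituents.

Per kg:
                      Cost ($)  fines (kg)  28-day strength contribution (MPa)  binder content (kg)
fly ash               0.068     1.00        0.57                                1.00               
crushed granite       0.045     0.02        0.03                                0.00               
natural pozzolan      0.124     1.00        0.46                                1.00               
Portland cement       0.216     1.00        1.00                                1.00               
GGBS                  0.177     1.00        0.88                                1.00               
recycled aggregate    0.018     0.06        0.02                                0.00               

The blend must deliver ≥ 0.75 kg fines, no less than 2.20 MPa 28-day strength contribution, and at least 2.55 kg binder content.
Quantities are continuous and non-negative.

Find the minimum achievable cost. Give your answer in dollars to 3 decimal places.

$0.262

Treat it as an LP. Let x1 = kg of fly ash, x2 = kg of crushed granite, x3 = kg of natural pozzolan, x4 = kg of Portland cement, x5 = kg of GGBS, x6 = kg of recycled aggregate.
Minimise 0.068x1 + 0.045x2 + 0.124x3 + 0.216x4 + 0.177x5 + 0.018x6 s.t.:
  1x1 + 0.02x2 + 1x3 + 1x4 + 1x5 + 0.06x6 ≥ 0.75   (fines)
  0.57x1 + 0.03x2 + 0.46x3 + 1x4 + 0.88x5 + 0.02x6 ≥ 2.2   (28-day strength contribution)
  1x1 + 1x3 + 1x4 + 1x5 ≥ 2.55   (binder content)
  x1, x2, x3, x4, x5, x6 ≥ 0.
The cheapest feasible vertex uses only fly ash; crushed granite, natural pozzolan, Portland cement, GGBS, recycled aggregate are not used. Binding constraint: 28-day strength contribution.
Optimal quantities: fly ash = 3.86 kg.
Objective = 0.068·3.86 = 0.26248.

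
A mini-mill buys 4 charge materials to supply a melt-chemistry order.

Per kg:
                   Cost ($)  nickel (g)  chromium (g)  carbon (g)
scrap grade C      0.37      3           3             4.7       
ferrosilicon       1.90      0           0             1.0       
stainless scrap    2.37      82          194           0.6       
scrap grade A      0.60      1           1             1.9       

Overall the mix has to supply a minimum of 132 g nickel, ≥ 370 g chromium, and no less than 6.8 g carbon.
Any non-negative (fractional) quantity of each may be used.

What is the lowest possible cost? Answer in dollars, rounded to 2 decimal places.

$4.92

Let x1 = kg of scrap grade C, x2 = kg of ferrosilicon, x3 = kg of stainless scrap, x4 = kg of scrap grade A.
min 0.37x1 + 1.9x2 + 2.37x3 + 0.6x4 subject to:
  3x1 + 82x3 + 1x4 ≥ 132   (nickel)
  3x1 + 194x3 + 1x4 ≥ 370   (chromium)
  4.7x1 + 1x2 + 0.6x3 + 1.9x4 ≥ 6.8   (carbon)
  x1, x2, x3, x4 ≥ 0.
The optimal basis is {scrap grade C, stainless scrap}; ferrosilicon, scrap grade A drop out. Binding constraints: chromium and carbon.
Optimal quantities: scrap grade C = 1.206 kg, stainless scrap = 1.889 kg.
Hence cost = 0.37·1.206 + 2.37·1.889 = $4.9232.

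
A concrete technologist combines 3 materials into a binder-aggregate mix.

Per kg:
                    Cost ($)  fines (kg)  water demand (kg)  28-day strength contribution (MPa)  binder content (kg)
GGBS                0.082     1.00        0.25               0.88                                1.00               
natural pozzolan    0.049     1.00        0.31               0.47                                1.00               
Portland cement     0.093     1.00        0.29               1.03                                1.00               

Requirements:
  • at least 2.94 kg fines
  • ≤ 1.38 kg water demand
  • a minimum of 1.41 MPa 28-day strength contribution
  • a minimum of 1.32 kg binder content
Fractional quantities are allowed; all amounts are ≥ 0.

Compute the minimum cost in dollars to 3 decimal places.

Let x1 = kg of GGBS, x2 = kg of natural pozzolan, x3 = kg of Portland cement.
Minimize 0.082x1 + 0.049x2 + 0.093x3 with:
  1x1 + 1x2 + 1x3 ≥ 2.94   (fines)
  0.25x1 + 0.31x2 + 0.29x3 ≤ 1.38   (water demand)
  0.88x1 + 0.47x2 + 1.03x3 ≥ 1.41   (28-day strength contribution)
  1x1 + 1x2 + 1x3 ≥ 1.32   (binder content)
  x1, x2, x3 ≥ 0.
The optimal basis is {natural pozzolan, Portland cement}; GGBS drops out. Binding constraints: fines and 28-day strength contribution.
Optimal quantities: natural pozzolan = 2.89 kg, Portland cement = 0.05036 kg.
Objective = 0.049·2.89 + 0.093·0.05036 = 0.14629.

$0.146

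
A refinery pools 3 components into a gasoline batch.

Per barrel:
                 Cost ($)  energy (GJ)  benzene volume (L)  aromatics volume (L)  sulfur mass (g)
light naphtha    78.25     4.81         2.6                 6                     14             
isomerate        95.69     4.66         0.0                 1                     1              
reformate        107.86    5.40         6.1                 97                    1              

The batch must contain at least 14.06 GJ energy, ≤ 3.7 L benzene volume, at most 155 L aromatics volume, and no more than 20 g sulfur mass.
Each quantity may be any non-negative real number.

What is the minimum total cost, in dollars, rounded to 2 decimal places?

This is a linear program. Let x1 = barrels of light naphtha, x2 = barrels of isomerate, x3 = barrels of reformate.
Minimize 78.25x1 + 95.69x2 + 107.86x3 subject to:
  4.81x1 + 4.66x2 + 5.4x3 ≥ 14.06   (energy)
  2.6x1 + 6.1x3 ≤ 3.7   (benzene volume)
  6x1 + 1x2 + 97x3 ≤ 155   (aromatics volume)
  14x1 + 1x2 + 1x3 ≤ 20   (sulfur mass)
  x1, x2, x3 ≥ 0.
All 3 inputs are positive at the optimum. There the energy, benzene volume, sulfur mass constraints are tight.
So light naphtha = 1.3102 barrels, isomerate = 1.609 barrels, reformate = 0.04811 barrels.
Total cost: 78.25·1.3102 + 95.69·1.609 + 107.86·0.04811 = 261.6775.

$261.68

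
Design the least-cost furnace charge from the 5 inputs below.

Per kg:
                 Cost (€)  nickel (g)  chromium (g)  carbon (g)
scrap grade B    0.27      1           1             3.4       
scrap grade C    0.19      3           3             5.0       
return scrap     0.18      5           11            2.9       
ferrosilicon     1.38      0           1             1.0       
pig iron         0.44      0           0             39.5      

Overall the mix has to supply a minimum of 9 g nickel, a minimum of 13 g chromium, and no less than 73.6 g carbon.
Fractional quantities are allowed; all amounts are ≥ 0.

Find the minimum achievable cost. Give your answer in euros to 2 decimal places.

€1.09

Set it up as a linear program. Let x1 = kg of scrap grade B, x2 = kg of scrap grade C, x3 = kg of return scrap, x4 = kg of ferrosilicon, x5 = kg of pig iron.
min 0.27x1 + 0.19x2 + 0.18x3 + 1.38x4 + 0.44x5 subject to:
  1x1 + 3x2 + 5x3 ≥ 9   (nickel)
  1x1 + 3x2 + 11x3 + 1x4 ≥ 13   (chromium)
  3.4x1 + 5x2 + 2.9x3 + 1x4 + 39.5x5 ≥ 73.6   (carbon)
  x1, x2, x3, x4, x5 ≥ 0.
At the optimum only return scrap, pig iron are positive (scrap grade B, scrap grade C, ferrosilicon = 0). Binding constraints: nickel and carbon.
So return scrap = 1.8 kg, pig iron = 1.731 kg.
Hence cost = 0.18·1.8 + 0.44·1.731 = €1.0856.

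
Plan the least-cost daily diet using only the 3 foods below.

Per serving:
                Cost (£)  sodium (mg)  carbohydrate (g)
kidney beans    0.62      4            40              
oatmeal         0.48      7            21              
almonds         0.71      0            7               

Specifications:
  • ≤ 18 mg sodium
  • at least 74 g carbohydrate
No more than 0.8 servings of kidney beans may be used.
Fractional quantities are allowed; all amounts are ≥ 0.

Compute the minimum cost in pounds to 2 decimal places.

£1.46

This is a linear program. Let x1 = servings of kidney beans, x2 = servings of oatmeal, x3 = servings of almonds.
min 0.62x1 + 0.48x2 + 0.71x3 subject to:
  4x1 + 7x2 ≤ 18   (sodium)
  40x1 + 21x2 + 7x3 ≥ 74   (carbohydrate)
  x1 ≤ 0.8
  x1, x2, x3 ≥ 0.
The cheapest feasible vertex uses only kidney beans, oatmeal; almonds is not used. Binding constraints: carbohydrate and the kidney beans cap.
Solving gives x1 = 0.8, x2 = 2.
Total cost: 0.62·0.8 + 0.48·2 = 1.4560.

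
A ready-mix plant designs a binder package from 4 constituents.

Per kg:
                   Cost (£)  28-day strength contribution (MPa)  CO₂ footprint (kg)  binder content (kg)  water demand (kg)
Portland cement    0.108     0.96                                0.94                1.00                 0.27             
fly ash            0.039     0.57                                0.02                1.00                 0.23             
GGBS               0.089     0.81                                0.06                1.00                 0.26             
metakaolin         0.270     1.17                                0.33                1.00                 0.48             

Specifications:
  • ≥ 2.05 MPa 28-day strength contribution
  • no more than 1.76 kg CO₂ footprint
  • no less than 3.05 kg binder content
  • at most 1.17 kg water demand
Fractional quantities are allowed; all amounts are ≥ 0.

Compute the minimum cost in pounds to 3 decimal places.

Let x1 = kg of Portland cement, x2 = kg of fly ash, x3 = kg of GGBS, x4 = kg of metakaolin.
Minimise 0.108x1 + 0.039x2 + 0.089x3 + 0.27x4 s.t.:
  0.96x1 + 0.57x2 + 0.81x3 + 1.17x4 ≥ 2.05   (28-day strength contribution)
  0.94x1 + 0.02x2 + 0.06x3 + 0.33x4 ≤ 1.76   (CO₂ footprint)
  1x1 + 1x2 + 1x3 + 1x4 ≥ 3.05   (binder content)
  0.27x1 + 0.23x2 + 0.26x3 + 0.48x4 ≤ 1.17   (water demand)
  x1, x2, x3, x4 ≥ 0.
At the optimum only fly ash is positive (Portland cement, GGBS, metakaolin = 0). The 28-day strength contribution requirement is met with equality.
Optimal quantities: fly ash = 3.596 kg.
Hence cost = 0.039·3.596 = £0.14024.

£0.140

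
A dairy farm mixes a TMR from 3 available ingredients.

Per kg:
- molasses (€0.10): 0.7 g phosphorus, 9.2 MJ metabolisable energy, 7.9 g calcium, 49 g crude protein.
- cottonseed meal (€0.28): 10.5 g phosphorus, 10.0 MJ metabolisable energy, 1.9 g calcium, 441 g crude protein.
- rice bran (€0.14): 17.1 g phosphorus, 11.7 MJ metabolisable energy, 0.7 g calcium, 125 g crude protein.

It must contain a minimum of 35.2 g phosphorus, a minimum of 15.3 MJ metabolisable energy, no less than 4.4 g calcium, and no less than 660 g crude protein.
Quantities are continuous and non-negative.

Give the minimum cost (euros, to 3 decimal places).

This is a linear program. Let x1 = kg of molasses, x2 = kg of cottonseed meal, x3 = kg of rice bran.
Minimise 0.1x1 + 0.28x2 + 0.14x3 with:
  0.7x1 + 10.5x2 + 17.1x3 ≥ 35.2   (phosphorus)
  9.2x1 + 10x2 + 11.7x3 ≥ 15.3   (metabolisable energy)
  7.9x1 + 1.9x2 + 0.7x3 ≥ 4.4   (calcium)
  49x1 + 441x2 + 125x3 ≥ 660   (crude protein)
  x1, x2, x3 ≥ 0.
All 3 inputs are positive at the optimum. There the phosphorus, calcium, crude protein constraints are tight.
Solving gives x1 = 0.1733, x2 = 1.085, x3 = 1.385.
Cost = 0.1·0.1733 + 0.28·1.085 + 0.14·1.385 = 0.51503.

€0.515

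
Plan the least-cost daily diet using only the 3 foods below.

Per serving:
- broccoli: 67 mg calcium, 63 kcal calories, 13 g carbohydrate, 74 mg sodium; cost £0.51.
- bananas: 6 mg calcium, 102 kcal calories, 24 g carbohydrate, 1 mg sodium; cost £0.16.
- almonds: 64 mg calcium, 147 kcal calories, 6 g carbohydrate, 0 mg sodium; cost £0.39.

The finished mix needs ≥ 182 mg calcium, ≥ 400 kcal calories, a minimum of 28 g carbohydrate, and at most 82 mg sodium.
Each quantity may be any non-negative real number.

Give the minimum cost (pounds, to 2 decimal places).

£1.17

Set it up as a linear program. Let x1 = servings of broccoli, x2 = servings of bananas, x3 = servings of almonds.
min 0.51x1 + 0.16x2 + 0.39x3 s.t.:
  67x1 + 6x2 + 64x3 ≥ 182   (calcium)
  63x1 + 102x2 + 147x3 ≥ 400   (calories)
  13x1 + 24x2 + 6x3 ≥ 28   (carbohydrate)
  74x1 + 1x2 ≤ 82   (sodium)
  x1, x2, x3 ≥ 0.
At the optimum only bananas, almonds are positive (broccoli = 0). There the calcium and carbohydrate constraints are tight.
Optimal quantities: bananas = 0.4667 servings, almonds = 2.8 servings.
Cost = 0.16·0.4667 + 0.39·2.8 = 1.1667.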